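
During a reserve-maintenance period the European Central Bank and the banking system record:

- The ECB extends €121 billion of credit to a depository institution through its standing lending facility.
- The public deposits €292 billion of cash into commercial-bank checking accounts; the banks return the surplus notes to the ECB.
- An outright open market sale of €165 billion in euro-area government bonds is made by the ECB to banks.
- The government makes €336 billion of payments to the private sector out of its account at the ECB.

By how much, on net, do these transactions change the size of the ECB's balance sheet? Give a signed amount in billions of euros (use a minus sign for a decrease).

-€44 billion

ECB balance sheet:
  Assets:      Securities −€165B, Loans to banks +€121B
  Liabilities: Bank reserves +€584B, Currency in circulation −€292B, Government deposits −€336B
Change in total ECB assets = -€44 billion.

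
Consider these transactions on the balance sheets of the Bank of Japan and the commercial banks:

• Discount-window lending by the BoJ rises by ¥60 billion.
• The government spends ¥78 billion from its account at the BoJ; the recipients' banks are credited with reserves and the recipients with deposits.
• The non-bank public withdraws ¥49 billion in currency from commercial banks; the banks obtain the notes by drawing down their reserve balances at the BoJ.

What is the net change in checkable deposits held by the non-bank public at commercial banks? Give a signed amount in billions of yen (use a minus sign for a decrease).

Discount-window loan ¥60 billion: the counterparty is a bank, so public deposits are unchanged → 0.
Government spending ¥78 billion: non-bank counterparties' bank balances rise → +¥78B.
Currency withdrawal ¥49 billion: non-bank counterparties' bank balances fall → −¥49B.
Net: 0 + 78 − 49 = +¥29 billion.

+¥29 billion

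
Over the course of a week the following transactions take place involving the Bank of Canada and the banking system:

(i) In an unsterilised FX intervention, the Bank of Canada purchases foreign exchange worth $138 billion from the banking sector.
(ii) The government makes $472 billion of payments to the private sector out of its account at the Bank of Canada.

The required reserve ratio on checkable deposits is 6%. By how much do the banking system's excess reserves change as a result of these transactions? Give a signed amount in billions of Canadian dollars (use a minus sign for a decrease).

FX purchase $138 billion: reserves +$138B, deposits 0.
Government spending $472 billion: reserves +$472B, deposits +$472B.
Totals: Δreserves = +$610B, Δdeposits = +$472B.
Δrequired reserves = 6% × +$472B = +$28.32B.
Δexcess reserves = Δreserves − Δrequired = +$610B − (+$28.32B) = +$581.68 billion.

+$581.68 billion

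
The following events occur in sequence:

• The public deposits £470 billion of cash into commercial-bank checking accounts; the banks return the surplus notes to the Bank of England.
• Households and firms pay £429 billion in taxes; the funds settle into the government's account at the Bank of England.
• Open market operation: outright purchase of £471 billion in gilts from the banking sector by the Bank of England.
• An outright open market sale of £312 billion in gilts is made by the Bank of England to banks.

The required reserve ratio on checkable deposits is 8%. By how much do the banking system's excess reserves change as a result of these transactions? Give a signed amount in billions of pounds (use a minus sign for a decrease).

+£196.72 billion

Currency deposit £470 billion: reserves +£470B, deposits +£470B.
Government account inflow £429 billion: reserves −£429B, deposits −£429B.
OMO purchase (from banks) £471 billion: reserves +£471B, deposits 0.
OMO sale (to banks) £312 billion: reserves −£312B, deposits 0.
Totals: Δreserves = +£200B, Δdeposits = +£41B.
Δrequired reserves = 8% × +£41B = +£3.28B.
Δexcess reserves = Δreserves − Δrequired = +£200B − (+£3.28B) = +£196.72 billion.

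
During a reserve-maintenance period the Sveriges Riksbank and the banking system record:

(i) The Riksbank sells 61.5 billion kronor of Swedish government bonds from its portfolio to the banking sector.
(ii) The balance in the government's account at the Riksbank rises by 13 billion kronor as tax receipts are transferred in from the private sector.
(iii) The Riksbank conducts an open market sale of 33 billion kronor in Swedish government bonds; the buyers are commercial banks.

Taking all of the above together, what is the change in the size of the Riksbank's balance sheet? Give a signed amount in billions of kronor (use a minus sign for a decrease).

Riksbank balance sheet:
  Assets:      Securities −94.5B
  Liabilities: Bank reserves −107.5B, Government deposits +13B
Change in total Riksbank assets = -94.5 billion.

-94.5 billion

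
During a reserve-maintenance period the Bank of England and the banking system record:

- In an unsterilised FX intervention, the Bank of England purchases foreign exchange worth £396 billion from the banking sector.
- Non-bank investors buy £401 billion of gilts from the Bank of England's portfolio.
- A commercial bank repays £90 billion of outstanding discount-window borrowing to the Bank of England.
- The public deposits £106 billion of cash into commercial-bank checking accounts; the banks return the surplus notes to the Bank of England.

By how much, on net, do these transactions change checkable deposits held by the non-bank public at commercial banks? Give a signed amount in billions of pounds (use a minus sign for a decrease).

FX purchase £396 billion: the counterparty is a bank, so public deposits are unchanged → 0.
Asset sale (to non-banks) £401 billion: non-bank counterparties' bank balances fall → −£401B.
Discount-window repayment £90 billion: the counterparty is a bank, so public deposits are unchanged → 0.
Currency deposit £106 billion: non-bank counterparties' bank balances rise → +£106B.
Net: 0 − 401 + 0 + 106 = -£295 billion.

-£295 billion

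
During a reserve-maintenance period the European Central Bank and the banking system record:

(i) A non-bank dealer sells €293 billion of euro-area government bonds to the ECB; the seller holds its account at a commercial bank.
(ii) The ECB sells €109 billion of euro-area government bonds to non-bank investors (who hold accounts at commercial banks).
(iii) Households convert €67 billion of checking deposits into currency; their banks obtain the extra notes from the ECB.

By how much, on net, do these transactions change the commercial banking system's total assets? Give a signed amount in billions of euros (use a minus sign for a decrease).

+€117 billion

ECB balance sheet:
  Assets:      Securities +€184B
  Liabilities: Bank reserves +€117B, Currency in circulation +€67B
Commercial banking system:
  Assets:      Reserves at CB +€117B
  Liabilities: Checkable deposits +€117B
Change in total bank assets = +€117 billion.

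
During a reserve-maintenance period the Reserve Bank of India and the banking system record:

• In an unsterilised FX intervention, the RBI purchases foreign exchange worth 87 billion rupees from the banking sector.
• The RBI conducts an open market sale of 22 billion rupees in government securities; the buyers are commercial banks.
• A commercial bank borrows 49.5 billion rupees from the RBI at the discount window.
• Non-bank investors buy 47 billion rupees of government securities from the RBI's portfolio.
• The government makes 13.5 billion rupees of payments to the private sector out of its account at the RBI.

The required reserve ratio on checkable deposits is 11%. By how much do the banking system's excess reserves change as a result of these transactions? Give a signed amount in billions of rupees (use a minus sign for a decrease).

+84.685 billion

FX purchase 87 billion rupees: reserves +87B, deposits 0.
OMO sale (to banks) 22 billion rupees: reserves −22B, deposits 0.
Discount-window loan 49.5 billion rupees: reserves +49.5B, deposits 0.
Asset sale (to non-banks) 47 billion rupees: reserves −47B, deposits −47B.
Government spending 13.5 billion rupees: reserves +13.5B, deposits +13.5B.
Totals: Δreserves = +81B, Δdeposits = −33.5B.
Δrequired reserves = 11% × −33.5B = −3.685B.
Δexcess reserves = Δreserves − Δrequired = +81B − (−3.685B) = +84.685 billion.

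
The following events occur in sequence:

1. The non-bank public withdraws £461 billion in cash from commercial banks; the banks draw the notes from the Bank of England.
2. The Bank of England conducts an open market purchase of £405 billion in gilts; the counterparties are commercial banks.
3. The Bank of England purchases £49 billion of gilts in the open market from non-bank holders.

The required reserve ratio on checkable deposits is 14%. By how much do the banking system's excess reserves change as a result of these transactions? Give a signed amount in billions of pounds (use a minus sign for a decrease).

+£50.68 billion

Currency withdrawal £461 billion: reserves −£461B, deposits −£461B.
OMO purchase (from banks) £405 billion: reserves +£405B, deposits 0.
Asset purchase (from non-banks) £49 billion: reserves +£49B, deposits +£49B.
Totals: Δreserves = −£7B, Δdeposits = −£412B.
Δrequired reserves = 14% × −£412B = −£57.68B.
Δexcess reserves = Δreserves − Δrequired = −£7B − (−£57.68B) = +£50.68 billion.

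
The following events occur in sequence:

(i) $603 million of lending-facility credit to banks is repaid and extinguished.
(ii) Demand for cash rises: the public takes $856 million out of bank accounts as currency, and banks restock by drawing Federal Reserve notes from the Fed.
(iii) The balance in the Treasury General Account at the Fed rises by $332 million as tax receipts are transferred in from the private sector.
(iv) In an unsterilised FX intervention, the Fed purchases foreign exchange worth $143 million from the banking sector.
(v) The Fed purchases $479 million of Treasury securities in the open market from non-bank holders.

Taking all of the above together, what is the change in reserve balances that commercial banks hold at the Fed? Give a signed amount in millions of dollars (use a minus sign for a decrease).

-$1169 million

Fed balance sheet:
  Assets:      Securities +$479M, Loans to banks −$603M, Foreign assets +$143M
  Liabilities: Bank reserves −$1169M, Currency in circulation +$856M, Government deposits +$332M
So the change in reserve balances that commercial banks hold at the Fed is -$1169 million.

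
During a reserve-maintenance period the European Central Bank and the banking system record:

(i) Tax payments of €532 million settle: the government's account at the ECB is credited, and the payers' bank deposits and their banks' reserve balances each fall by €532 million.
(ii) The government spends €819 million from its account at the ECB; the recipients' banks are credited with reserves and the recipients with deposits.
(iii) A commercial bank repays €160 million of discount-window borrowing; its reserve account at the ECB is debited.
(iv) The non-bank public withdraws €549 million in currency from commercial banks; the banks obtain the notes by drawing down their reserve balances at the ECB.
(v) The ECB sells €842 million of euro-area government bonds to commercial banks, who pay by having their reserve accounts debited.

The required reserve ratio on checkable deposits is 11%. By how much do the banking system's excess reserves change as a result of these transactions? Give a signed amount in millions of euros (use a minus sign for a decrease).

Government account inflow €532 million: reserves −€532M, deposits −€532M.
Government spending €819 million: reserves +€819M, deposits +€819M.
Discount-window repayment €160 million: reserves −€160M, deposits 0.
Currency withdrawal €549 million: reserves −€549M, deposits −€549M.
OMO sale (to banks) €842 million: reserves −€842M, deposits 0.
Totals: Δreserves = −€1264M, Δdeposits = −€262M.
Δrequired reserves = 11% × −€262M = −€28.82M.
Δexcess reserves = Δreserves − Δrequired = −€1264M − (−€28.82M) = -€1235.18 million.

-€1235.18 million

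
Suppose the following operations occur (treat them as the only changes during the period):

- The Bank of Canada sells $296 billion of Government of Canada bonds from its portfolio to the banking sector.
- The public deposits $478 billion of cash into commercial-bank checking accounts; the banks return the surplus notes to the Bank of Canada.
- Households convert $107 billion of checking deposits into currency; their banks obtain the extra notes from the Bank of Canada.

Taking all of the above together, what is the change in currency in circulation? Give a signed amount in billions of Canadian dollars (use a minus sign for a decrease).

Bank of Canada balance sheet:
  Assets:      Securities −$296B
  Liabilities: Bank reserves +$75B, Currency in circulation −$371B
Commercial banking system:
  Assets:      Reserves at CB +$75B, Securities +$296B
  Liabilities: Checkable deposits +$371B
So the change in currency in circulation is -$371 billion.

-$371 billion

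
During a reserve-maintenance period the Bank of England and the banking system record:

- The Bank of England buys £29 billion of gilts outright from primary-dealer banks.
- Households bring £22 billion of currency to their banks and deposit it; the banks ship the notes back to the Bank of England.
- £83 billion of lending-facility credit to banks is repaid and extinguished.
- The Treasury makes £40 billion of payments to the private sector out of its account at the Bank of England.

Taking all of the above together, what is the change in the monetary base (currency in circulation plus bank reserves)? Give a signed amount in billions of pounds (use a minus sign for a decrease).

-£14 billion

OMO purchase (from banks) £29 billion: Bank of England balance sheet expands → +£29B.
Currency deposit £22 billion: just a shift between currency and reserves — both are base money → 0.
Discount-window repayment £83 billion: Bank of England balance sheet contracts → −£83B.
Government spending £40 billion: a non-base liability converts back to reserves → +£40B.
Net: 29 + 0 − 83 + 40 = -£14 billion.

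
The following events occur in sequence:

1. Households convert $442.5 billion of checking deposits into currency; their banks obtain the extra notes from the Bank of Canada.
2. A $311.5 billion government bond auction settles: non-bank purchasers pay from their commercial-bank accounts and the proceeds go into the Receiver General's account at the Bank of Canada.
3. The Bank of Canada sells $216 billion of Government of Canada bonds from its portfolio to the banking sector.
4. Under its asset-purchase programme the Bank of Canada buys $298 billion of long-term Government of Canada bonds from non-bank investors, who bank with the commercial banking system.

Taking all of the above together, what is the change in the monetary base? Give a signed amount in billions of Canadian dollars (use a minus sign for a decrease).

Currency withdrawal $442.5 billion: just a shift between currency and reserves — both are base money → 0.
Government account inflow $311.5 billion: reserves shift to a non-base liability → −$311.5B.
OMO sale (to banks) $216 billion: Bank of Canada balance sheet contracts → −$216B.
Asset purchase (from non-banks) $298 billion: Bank of Canada balance sheet expands → +$298B.
Net: 0 − 311.5 − 216 + 298 = -$229.5 billion.

-$229.5 billion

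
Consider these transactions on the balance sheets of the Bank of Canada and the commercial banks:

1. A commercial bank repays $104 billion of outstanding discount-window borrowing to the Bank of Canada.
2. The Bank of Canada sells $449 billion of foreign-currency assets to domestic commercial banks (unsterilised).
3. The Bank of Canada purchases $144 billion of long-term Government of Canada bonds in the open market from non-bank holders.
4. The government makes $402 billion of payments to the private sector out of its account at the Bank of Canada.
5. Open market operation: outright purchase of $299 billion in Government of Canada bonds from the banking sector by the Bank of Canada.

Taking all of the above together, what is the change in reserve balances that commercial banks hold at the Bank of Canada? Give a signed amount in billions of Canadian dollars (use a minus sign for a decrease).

+$292 billion

Discount-window repayment $104 billion: repayment is debited from reserves → −$104B.
FX sale $449 billion: the buying banks pay out of their reserve balances → −$449B.
Asset purchase (from non-banks) $144 billion: the Bank of Canada pays by crediting reserve accounts → +$144B.
Government spending $402 billion: government payments flow into bank reserve accounts → +$402B.
OMO purchase (from banks) $299 billion: the Bank of Canada pays by crediting reserve accounts → +$299B.
Net: −104 − 449 + 144 + 402 + 299 = +$292 billion.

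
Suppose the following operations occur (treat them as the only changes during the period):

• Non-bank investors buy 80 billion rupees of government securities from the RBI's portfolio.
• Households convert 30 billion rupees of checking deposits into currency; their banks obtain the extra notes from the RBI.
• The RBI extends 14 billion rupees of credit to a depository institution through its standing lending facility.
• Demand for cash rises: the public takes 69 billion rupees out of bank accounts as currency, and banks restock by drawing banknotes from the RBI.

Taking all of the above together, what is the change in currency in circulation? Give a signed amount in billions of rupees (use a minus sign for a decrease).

RBI balance sheet:
  Assets:      Securities −80B, Loans to banks +14B
  Liabilities: Bank reserves −165B, Currency in circulation +99B
Commercial banking system:
  Assets:      Reserves at CB −165B
  Liabilities: Checkable deposits −179B, Borrowings from CB +14B
So the change in currency in circulation is +99 billion.

+99 billion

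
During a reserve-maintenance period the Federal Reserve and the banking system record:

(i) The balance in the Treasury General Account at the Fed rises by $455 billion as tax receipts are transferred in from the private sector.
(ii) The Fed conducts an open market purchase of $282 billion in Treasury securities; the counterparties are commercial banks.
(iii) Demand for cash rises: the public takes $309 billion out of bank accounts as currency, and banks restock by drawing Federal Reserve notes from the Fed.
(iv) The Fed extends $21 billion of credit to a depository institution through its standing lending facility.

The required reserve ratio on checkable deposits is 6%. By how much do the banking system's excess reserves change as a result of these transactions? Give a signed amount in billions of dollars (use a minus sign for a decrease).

Government account inflow $455 billion: reserves −$455B, deposits −$455B.
OMO purchase (from banks) $282 billion: reserves +$282B, deposits 0.
Currency withdrawal $309 billion: reserves −$309B, deposits −$309B.
Discount-window loan $21 billion: reserves +$21B, deposits 0.
Totals: Δreserves = −$461B, Δdeposits = −$764B.
Δrequired reserves = 6% × −$764B = −$45.84B.
Δexcess reserves = Δreserves − Δrequired = −$461B − (−$45.84B) = -$415.16 billion.

-$415.16 billion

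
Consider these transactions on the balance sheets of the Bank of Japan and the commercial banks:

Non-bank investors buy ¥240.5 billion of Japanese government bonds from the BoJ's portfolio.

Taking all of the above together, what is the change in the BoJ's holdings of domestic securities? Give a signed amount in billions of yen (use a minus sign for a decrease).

-¥240.5 billion

BoJ balance sheet:
  Assets:      Securities −¥240.5B
  Liabilities: Bank reserves −¥240.5B
So the change in the BoJ's holdings of domestic securities is -¥240.5 billion.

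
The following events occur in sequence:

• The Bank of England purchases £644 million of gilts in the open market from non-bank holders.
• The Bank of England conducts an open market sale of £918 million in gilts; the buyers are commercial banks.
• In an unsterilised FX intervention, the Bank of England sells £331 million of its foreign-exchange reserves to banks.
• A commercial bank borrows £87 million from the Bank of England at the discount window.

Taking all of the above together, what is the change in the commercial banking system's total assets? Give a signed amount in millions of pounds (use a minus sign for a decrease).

Asset purchase (from non-banks) £644 million: bank balance sheets expand → +£644M.
OMO sale (to banks) £918 million: just an asset swap on bank balance sheets → 0.
FX sale £331 million: just an asset swap on bank balance sheets → 0.
Discount-window loan £87 million: bank balance sheets expand → +£87M.
Net: 644 + 0 + 0 + 87 = +£731 million.

+£731 million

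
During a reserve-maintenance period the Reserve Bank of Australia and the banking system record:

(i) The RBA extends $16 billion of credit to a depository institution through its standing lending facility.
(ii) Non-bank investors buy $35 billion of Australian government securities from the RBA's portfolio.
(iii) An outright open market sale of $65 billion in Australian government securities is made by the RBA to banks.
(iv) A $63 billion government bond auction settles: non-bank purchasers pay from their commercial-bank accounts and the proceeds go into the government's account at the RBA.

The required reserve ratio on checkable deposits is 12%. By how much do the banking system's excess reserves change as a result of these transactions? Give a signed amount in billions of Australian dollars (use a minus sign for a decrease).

Discount-window loan $16 billion: reserves +$16B, deposits 0.
Asset sale (to non-banks) $35 billion: reserves −$35B, deposits −$35B.
OMO sale (to banks) $65 billion: reserves −$65B, deposits 0.
Government account inflow $63 billion: reserves −$63B, deposits −$63B.
Totals: Δreserves = −$147B, Δdeposits = −$98B.
Δrequired reserves = 12% × −$98B = −$11.76B.
Δexcess reserves = Δreserves − Δrequired = −$147B − (−$11.76B) = -$135.24 billion.

-$135.24 billion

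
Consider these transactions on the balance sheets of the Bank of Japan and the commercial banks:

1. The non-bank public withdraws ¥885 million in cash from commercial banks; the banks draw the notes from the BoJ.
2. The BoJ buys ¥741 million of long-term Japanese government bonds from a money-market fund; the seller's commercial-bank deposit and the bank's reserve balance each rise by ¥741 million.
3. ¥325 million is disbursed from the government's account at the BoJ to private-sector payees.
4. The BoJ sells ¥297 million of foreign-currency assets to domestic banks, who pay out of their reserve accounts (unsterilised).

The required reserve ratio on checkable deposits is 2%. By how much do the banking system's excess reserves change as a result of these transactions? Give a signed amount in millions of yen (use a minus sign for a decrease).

Currency withdrawal ¥885 million: reserves −¥885M, deposits −¥885M.
Asset purchase (from non-banks) ¥741 million: reserves +¥741M, deposits +¥741M.
Government spending ¥325 million: reserves +¥325M, deposits +¥325M.
FX sale ¥297 million: reserves −¥297M, deposits 0.
Totals: Δreserves = −¥116M, Δdeposits = +¥181M.
Δrequired reserves = 2% × +¥181M = +¥3.62M.
Δexcess reserves = Δreserves − Δrequired = −¥116M − (+¥3.62M) = -¥119.62 million.

-¥119.62 million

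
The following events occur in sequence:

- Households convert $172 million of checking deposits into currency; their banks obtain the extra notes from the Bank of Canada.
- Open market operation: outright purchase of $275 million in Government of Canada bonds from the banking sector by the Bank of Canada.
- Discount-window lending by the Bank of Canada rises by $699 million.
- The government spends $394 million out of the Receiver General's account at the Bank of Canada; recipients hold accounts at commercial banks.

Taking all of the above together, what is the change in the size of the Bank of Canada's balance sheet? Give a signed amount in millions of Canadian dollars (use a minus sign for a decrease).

+$974 million

Bank of Canada balance sheet:
  Assets:      Securities +$275M, Loans to banks +$699M
  Liabilities: Bank reserves +$1196M, Currency in circulation +$172M, Government deposits −$394M
Change in total Bank of Canada assets = +$974 million.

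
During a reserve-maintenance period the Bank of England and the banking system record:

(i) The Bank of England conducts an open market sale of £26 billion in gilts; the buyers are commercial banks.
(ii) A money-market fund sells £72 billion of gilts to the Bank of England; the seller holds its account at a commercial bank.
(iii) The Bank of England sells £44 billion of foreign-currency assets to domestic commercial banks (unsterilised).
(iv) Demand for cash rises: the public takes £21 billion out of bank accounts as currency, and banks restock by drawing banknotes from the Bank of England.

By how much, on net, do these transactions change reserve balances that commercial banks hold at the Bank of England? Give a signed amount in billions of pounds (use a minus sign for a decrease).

-£19 billion

OMO sale (to banks) £26 billion: the buying banks pay out of their reserve balances → −£26B.
Asset purchase (from non-banks) £72 billion: the Bank of England pays by crediting reserve accounts → +£72B.
FX sale £44 billion: the buying banks pay out of their reserve balances → −£44B.
Currency withdrawal £21 billion: banks swap reserves for currency → −£21B.
Net: −26 + 72 − 44 − 21 = -£19 billion.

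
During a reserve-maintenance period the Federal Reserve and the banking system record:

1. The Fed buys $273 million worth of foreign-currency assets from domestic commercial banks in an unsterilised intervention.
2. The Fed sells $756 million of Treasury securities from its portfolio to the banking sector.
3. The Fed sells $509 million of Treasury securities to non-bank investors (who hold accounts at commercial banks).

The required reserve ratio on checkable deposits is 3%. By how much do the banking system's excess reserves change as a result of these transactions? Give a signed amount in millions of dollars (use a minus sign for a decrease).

-$976.73 million

FX purchase $273 million: reserves +$273M, deposits 0.
OMO sale (to banks) $756 million: reserves −$756M, deposits 0.
Asset sale (to non-banks) $509 million: reserves −$509M, deposits −$509M.
Totals: Δreserves = −$992M, Δdeposits = −$509M.
Δrequired reserves = 3% × −$509M = −$15.27M.
Δexcess reserves = Δreserves − Δrequired = −$992M − (−$15.27M) = -$976.73 million.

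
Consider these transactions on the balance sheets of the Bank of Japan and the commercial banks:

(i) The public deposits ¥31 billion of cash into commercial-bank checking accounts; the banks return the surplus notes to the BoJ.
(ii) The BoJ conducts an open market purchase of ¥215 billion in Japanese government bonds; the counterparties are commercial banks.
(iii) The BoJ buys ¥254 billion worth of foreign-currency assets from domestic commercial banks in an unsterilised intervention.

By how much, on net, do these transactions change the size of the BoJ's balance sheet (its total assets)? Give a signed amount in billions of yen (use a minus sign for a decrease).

+¥469 billion

BoJ balance sheet:
  Assets:      Securities +¥215B, Foreign assets +¥254B
  Liabilities: Bank reserves +¥500B, Currency in circulation −¥31B
Change in total BoJ assets = +¥469 billion.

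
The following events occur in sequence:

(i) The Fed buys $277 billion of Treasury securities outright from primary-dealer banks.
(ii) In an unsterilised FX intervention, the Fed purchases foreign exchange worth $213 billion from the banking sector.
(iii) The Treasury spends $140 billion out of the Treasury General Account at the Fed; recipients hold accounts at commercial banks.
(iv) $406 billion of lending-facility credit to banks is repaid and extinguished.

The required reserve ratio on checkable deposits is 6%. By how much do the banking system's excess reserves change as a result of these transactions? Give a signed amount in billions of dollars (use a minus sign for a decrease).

OMO purchase (from banks) $277 billion: reserves +$277B, deposits 0.
FX purchase $213 billion: reserves +$213B, deposits 0.
Government spending $140 billion: reserves +$140B, deposits +$140B.
Discount-window repayment $406 billion: reserves −$406B, deposits 0.
Totals: Δreserves = +$224B, Δdeposits = +$140B.
Δrequired reserves = 6% × +$140B = +$8.4B.
Δexcess reserves = Δreserves − Δrequired = +$224B − (+$8.4B) = +$215.6 billion.

+$215.6 billion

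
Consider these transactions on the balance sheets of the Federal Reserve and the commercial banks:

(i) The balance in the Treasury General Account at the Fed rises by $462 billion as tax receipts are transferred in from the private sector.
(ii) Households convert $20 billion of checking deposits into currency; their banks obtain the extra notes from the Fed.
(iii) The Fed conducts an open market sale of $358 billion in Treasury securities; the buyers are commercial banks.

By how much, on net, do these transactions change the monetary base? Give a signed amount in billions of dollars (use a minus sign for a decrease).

Government account inflow $462 billion: reserves shift to a non-base liability → −$462B.
Currency withdrawal $20 billion: just a shift between currency and reserves — both are base money → 0.
OMO sale (to banks) $358 billion: Fed balance sheet contracts → −$358B.
Net: −462 + 0 − 358 = -$820 billion.

-$820 billion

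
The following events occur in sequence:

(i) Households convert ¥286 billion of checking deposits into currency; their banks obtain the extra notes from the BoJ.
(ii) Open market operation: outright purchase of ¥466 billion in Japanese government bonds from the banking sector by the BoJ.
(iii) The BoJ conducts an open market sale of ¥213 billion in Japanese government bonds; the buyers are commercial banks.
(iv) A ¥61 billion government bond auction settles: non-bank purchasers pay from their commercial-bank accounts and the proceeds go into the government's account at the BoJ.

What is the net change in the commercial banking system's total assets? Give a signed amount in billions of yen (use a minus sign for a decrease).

-¥347 billion

Currency withdrawal ¥286 billion: bank balance sheets shrink → −¥286B.
OMO purchase (from banks) ¥466 billion: just an asset swap on bank balance sheets → 0.
OMO sale (to banks) ¥213 billion: just an asset swap on bank balance sheets → 0.
Government account inflow ¥61 billion: bank balance sheets shrink → −¥61B.
Net: −286 + 0 + 0 − 61 = -¥347 billion.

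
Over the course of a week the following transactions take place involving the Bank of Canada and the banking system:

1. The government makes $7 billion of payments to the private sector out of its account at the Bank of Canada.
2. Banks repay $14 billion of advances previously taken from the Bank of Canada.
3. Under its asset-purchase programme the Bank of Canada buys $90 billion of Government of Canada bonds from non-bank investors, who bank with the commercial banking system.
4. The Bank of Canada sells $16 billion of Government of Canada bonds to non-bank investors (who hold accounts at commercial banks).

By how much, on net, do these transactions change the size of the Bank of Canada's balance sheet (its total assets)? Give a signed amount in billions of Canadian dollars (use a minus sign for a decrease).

Bank of Canada balance sheet:
  Assets:      Securities +$74B, Loans to banks −$14B
  Liabilities: Bank reserves +$67B, Government deposits −$7B
Commercial banking system:
  Assets:      Reserves at CB +$67B
  Liabilities: Checkable deposits +$81B, Borrowings from CB −$14B
Change in total Bank of Canada assets = +$60 billion.

+$60 billion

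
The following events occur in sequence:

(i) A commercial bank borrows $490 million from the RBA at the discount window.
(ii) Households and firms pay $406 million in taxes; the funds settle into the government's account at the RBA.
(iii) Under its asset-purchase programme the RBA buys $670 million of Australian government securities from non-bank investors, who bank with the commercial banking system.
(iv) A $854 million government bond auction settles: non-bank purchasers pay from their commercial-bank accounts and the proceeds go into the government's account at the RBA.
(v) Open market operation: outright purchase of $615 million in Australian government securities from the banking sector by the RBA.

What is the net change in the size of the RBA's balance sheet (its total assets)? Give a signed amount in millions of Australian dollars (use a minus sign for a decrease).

+$1775 million

Discount-window loan $490 million: an RBA asset is acquired → +$490M.
Government account inflow $406 million: only the composition of liabilities changes → 0.
Asset purchase (from non-banks) $670 million: an RBA asset is acquired → +$670M.
Government account inflow $854 million: only the composition of liabilities changes → 0.
OMO purchase (from banks) $615 million: an RBA asset is acquired → +$615M.
Net: 490 + 0 + 670 + 0 + 615 = +$1775 million.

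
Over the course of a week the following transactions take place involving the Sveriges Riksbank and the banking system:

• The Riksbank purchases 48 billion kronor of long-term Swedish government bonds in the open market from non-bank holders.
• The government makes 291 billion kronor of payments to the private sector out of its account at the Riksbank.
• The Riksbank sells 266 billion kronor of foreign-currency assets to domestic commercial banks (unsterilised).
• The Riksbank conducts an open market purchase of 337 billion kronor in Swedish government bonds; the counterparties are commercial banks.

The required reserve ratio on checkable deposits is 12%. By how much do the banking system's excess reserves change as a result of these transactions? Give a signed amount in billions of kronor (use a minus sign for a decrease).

Asset purchase (from non-banks) 48 billion kronor: reserves +48B, deposits +48B.
Government spending 291 billion kronor: reserves +291B, deposits +291B.
FX sale 266 billion kronor: reserves −266B, deposits 0.
OMO purchase (from banks) 337 billion kronor: reserves +337B, deposits 0.
Totals: Δreserves = +410B, Δdeposits = +339B.
Δrequired reserves = 12% × +339B = +40.68B.
Δexcess reserves = Δreserves − Δrequired = +410B − (+40.68B) = +369.32 billion.

+369.32 billion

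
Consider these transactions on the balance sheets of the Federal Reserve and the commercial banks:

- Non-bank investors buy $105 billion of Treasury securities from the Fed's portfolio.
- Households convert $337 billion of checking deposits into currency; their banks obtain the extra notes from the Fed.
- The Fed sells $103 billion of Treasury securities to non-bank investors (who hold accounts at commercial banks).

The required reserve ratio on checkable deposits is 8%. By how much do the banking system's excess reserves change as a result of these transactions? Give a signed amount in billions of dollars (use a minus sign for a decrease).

-$501.4 billion

Asset sale (to non-banks) $105 billion: reserves −$105B, deposits −$105B.
Currency withdrawal $337 billion: reserves −$337B, deposits −$337B.
Asset sale (to non-banks) $103 billion: reserves −$103B, deposits −$103B.
Totals: Δreserves = −$545B, Δdeposits = −$545B.
Δrequired reserves = 8% × −$545B = −$43.6B.
Δexcess reserves = Δreserves − Δrequired = −$545B − (−$43.6B) = -$501.4 billion.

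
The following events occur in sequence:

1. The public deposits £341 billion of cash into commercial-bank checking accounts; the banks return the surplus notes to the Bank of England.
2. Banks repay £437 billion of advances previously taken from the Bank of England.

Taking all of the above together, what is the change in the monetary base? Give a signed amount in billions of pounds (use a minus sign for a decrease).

-£437 billion

Currency deposit £341 billion: just a shift between currency and reserves — both are base money → 0.
Discount-window repayment £437 billion: Bank of England balance sheet contracts → −£437B.
Net: 0 − 437 = -£437 billion.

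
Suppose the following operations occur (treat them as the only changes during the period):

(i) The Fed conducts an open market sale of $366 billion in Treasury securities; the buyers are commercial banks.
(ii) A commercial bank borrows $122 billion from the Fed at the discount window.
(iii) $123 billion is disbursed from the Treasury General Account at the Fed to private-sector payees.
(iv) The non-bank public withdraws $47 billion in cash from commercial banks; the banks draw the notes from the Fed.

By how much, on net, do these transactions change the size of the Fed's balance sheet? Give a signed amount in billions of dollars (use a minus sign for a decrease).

-$244 billion

OMO sale (to banks) $366 billion: a Fed asset is shed → −$366B.
Discount-window loan $122 billion: a Fed asset is acquired → +$122B.
Government spending $123 billion: only the composition of liabilities changes → 0.
Currency withdrawal $47 billion: only the composition of liabilities changes → 0.
Net: −366 + 122 + 0 + 0 = -$244 billion.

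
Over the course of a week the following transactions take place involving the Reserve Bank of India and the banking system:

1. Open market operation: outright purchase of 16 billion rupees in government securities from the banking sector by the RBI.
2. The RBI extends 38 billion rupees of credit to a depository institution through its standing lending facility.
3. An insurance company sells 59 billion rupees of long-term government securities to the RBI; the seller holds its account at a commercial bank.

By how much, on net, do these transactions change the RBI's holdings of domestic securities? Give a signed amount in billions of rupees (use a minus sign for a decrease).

+75 billion

RBI balance sheet:
  Assets:      Securities +75B, Loans to banks +38B
  Liabilities: Bank reserves +113B
Commercial banking system:
  Assets:      Reserves at CB +113B, Securities −16B
  Liabilities: Checkable deposits +59B, Borrowings from CB +38B
So the change in the RBI's holdings of domestic securities is +75 billion.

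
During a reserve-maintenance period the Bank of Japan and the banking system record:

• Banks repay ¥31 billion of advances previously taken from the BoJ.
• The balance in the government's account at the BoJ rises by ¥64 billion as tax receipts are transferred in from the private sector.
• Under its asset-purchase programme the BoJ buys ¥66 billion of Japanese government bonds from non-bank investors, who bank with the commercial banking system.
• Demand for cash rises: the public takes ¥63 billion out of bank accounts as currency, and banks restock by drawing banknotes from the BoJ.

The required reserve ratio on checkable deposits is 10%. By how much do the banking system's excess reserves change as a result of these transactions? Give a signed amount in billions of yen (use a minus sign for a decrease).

-¥85.9 billion

Discount-window repayment ¥31 billion: reserves −¥31B, deposits 0.
Government account inflow ¥64 billion: reserves −¥64B, deposits −¥64B.
Asset purchase (from non-banks) ¥66 billion: reserves +¥66B, deposits +¥66B.
Currency withdrawal ¥63 billion: reserves −¥63B, deposits −¥63B.
Totals: Δreserves = −¥92B, Δdeposits = −¥61B.
Δrequired reserves = 10% × −¥61B = −¥6.1B.
Δexcess reserves = Δreserves − Δrequired = −¥92B − (−¥6.1B) = -¥85.9 billion.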